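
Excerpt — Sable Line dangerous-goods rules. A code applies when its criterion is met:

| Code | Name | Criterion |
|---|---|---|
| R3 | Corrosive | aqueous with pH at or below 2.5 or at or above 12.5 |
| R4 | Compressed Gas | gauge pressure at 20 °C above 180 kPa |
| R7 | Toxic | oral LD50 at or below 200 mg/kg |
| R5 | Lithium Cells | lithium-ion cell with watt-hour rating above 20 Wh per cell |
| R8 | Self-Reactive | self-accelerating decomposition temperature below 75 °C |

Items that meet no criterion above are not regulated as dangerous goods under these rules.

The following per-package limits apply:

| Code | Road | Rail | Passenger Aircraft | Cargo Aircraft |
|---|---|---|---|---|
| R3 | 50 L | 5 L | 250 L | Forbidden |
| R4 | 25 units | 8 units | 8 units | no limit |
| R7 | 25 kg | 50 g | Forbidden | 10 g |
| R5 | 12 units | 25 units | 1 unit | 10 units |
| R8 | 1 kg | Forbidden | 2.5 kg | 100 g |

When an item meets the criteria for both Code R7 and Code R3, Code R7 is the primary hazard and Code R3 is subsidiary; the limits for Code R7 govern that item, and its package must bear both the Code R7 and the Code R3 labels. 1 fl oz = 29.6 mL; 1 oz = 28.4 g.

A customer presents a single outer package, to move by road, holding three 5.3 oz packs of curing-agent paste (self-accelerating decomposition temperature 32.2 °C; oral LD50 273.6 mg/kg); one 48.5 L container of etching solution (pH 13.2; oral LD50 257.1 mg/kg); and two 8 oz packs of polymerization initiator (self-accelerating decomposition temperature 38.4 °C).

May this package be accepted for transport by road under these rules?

Self-accelerating decomposition temperature 32.2 °C meets the Code R8 criterion (Self-Reactive), so the curing-agent paste is Code R8.
With pH 13.2 (≥ 12.5), the etching solution falls in Code R3.
Self-accelerating decomposition temperature 38.4 °C meets the Code R8 criterion (Self-Reactive), so the polymerization initiator is Code R8.
Total Code R8: (three 5.3 oz packs = 451.56 g) + (two 8 oz packs = 454.4 g) = 905.96 g.
That is within the Code R8 road limit of 1 kg.
Code R3 quantity: 48.5 L.
48.5 L is within the road limit of 50 L for Code R3.
Every hazard code is within its road limit and no segregation rule is violated.

Yes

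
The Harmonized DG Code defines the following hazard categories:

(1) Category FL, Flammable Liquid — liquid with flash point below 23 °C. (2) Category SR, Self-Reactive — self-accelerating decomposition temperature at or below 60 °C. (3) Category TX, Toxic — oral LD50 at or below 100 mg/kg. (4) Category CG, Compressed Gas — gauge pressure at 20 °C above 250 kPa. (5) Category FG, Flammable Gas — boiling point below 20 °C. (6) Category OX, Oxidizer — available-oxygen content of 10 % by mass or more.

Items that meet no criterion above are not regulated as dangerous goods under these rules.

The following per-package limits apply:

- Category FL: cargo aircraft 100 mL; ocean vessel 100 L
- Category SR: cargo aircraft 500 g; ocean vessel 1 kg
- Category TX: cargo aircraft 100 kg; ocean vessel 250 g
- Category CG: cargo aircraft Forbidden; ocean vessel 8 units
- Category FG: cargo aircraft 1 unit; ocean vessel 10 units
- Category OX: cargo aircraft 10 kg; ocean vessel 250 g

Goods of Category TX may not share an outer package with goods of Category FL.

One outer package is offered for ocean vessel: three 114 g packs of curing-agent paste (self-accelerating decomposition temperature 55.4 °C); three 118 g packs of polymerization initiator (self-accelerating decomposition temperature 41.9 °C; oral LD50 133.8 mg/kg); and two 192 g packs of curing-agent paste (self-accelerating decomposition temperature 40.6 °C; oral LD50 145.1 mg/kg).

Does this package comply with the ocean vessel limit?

No

The curing-agent paste has self-accelerating decomposition temperature 55.4 °C, which is ≤ 60 °C, so it is Category SR (Self-Reactive).
With self-accelerating decomposition temperature 41.9 °C (≤ 60 °C), the polymerization initiator falls in Category SR.
Curing-agent paste: self-accelerating decomposition temperature 40.6 °C ≤ 60 °C → Category SR (Self-Reactive).
Category SR net quantity: (three 114 g packs = 342 g) + (three 118 g packs = 354 g) + (two 192 g packs = 384 g) = 1.08 kg.
That exceeds the Category SR ocean vessel limit of 1 kg.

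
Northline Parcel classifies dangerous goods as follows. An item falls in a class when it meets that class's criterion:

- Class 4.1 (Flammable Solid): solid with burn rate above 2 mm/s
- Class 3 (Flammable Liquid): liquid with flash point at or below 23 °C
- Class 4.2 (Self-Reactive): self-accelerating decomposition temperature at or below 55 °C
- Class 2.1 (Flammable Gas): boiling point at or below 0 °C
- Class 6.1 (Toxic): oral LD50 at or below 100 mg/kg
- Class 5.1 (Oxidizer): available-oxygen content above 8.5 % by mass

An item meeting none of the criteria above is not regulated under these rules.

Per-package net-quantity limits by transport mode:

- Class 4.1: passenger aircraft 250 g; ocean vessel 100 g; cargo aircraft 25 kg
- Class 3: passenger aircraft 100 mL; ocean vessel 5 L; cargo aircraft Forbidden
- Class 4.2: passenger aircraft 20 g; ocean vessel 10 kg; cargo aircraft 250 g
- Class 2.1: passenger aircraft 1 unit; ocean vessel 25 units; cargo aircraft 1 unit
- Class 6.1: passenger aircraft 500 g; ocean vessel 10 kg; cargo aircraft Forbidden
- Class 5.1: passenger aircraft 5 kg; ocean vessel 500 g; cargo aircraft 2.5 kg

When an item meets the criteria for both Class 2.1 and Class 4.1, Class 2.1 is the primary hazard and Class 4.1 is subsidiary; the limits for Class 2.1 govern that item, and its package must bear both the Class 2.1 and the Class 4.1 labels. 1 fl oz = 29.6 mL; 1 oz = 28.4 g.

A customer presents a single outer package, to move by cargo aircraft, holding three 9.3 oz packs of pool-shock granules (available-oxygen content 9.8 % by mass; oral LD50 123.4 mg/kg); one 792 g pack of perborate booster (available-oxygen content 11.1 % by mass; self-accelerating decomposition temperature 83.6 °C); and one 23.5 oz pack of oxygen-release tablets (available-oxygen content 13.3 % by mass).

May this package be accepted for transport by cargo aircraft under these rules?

Yes

The pool-shock granules have available-oxygen content 9.8 % by mass, which is > 8.5 % by mass, so they are Class 5.1 (Oxidizer).
With available-oxygen content 11.1 % by mass (> 8.5 % by mass), the perborate booster falls in Class 5.1.
Available-oxygen content 13.3 % by mass meets the Class 5.1 criterion (Oxidizer), so the oxygen-release tablets are Class 5.1.
Class 5.1 net quantity: (three 9.3 oz packs = 792.36 g) + 792 g + (one 23.5 oz pack = 667.4 g) = 2251.76 g.
2251.76 g is within the cargo aircraft limit of 2.5 kg for Class 5.1.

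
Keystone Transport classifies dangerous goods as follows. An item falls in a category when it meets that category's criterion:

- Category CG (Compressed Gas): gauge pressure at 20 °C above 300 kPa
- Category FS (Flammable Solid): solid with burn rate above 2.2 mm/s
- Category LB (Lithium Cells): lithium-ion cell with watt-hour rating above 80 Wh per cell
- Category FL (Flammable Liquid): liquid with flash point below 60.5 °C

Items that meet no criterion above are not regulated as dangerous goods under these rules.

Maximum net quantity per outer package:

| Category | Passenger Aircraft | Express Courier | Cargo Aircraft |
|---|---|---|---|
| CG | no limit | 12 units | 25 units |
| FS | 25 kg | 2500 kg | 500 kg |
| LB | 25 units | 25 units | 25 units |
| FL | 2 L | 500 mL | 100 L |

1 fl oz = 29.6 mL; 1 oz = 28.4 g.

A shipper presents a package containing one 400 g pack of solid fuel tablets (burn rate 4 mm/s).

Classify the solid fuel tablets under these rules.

Category FS

With burn rate 4 mm/s (> 2.2 mm/s), the solid fuel tablets fall in Category FS.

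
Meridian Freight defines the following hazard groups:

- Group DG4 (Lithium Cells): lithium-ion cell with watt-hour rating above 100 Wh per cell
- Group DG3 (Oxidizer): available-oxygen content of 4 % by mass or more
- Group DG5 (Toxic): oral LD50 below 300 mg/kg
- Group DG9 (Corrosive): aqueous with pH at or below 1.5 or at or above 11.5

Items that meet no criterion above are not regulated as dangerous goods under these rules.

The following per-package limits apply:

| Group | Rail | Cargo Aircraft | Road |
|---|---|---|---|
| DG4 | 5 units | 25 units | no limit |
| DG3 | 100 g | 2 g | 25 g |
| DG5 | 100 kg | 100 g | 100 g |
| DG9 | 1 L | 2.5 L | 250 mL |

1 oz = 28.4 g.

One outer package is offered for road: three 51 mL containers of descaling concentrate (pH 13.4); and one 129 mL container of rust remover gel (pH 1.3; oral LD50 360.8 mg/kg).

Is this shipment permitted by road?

Descaling concentrate: pH 13.4 ≥ 11.5 → Group DG9 (Corrosive).
With pH 1.3 (≤ 1.5), the rust remover gel falls in Group DG9.
Group DG9 net quantity: (three 51 mL containers = 153 mL) + 129 mL = 282 mL.
282 mL exceeds the road limit of 250 mL for Group DG9.

No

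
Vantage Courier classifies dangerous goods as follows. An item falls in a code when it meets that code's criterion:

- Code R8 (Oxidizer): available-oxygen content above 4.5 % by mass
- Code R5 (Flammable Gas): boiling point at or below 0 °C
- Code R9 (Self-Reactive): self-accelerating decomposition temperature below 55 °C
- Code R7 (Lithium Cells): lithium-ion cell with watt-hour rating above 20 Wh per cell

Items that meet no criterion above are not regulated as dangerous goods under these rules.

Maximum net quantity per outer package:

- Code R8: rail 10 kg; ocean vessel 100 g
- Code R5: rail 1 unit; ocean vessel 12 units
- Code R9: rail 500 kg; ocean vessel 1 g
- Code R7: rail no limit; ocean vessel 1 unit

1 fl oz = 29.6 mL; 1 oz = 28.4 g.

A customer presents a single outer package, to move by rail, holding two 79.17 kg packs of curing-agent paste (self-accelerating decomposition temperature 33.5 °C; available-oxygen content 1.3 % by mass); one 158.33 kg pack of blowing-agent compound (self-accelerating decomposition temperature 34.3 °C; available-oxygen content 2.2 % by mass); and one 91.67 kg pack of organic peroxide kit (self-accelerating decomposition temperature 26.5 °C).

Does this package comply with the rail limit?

Curing-agent paste: self-accelerating decomposition temperature 33.5 °C < 55 °C → Code R9 (Self-Reactive).
Self-accelerating decomposition temperature 34.3 °C meets the Code R9 criterion (Self-Reactive), so the blowing-agent compound is Code R9.
Organic peroxide kit: self-accelerating decomposition temperature 26.5 °C < 55 °C → Code R9 (Self-Reactive).
Total Code R9: (two 79.17 kg packs = 158.34 kg) + 158.33 kg + 91.67 kg = 408.34 kg.
408.34 kg is within the rail limit of 500 kg for Code R9.

Yes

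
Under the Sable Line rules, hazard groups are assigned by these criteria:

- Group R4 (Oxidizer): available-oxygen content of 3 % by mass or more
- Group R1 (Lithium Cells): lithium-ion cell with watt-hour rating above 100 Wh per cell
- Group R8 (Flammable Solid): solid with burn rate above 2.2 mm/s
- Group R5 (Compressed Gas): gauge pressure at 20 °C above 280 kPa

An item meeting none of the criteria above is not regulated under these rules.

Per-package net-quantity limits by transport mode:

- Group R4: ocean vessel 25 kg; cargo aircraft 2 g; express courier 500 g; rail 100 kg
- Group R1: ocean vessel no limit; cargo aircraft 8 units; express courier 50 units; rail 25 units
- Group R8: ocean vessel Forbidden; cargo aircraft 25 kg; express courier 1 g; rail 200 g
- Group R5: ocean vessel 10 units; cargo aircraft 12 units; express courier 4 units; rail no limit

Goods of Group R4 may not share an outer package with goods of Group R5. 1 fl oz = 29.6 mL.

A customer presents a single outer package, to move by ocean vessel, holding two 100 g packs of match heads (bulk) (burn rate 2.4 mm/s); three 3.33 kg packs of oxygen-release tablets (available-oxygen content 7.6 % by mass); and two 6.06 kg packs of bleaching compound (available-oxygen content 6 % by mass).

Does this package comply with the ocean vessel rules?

No

Burn rate 2.4 mm/s meets the Group R8 criterion (Flammable Solid), so the match heads (bulk) are Group R8.
Available-oxygen content 7.6 % by mass meets the Group R4 criterion (Oxidizer), so the oxygen-release tablets are Group R4.
Bleaching compound: available-oxygen content 6 % by mass ≥ 3 % by mass → Group R4 (Oxidizer).
Group R4 net quantity: (three 3.33 kg packs = 9.99 kg) + (two 6.06 kg packs = 12.12 kg) = 22.11 kg.
That is within the Group R4 ocean vessel limit of 25 kg.
Group R8 quantity: two 100 g packs = 200 g.
By ocean vessel, Group R8 is Forbidden regardless of quantity.
The segregation rule (Group R4 with Group R5) does not apply to Group R4 with Group R8.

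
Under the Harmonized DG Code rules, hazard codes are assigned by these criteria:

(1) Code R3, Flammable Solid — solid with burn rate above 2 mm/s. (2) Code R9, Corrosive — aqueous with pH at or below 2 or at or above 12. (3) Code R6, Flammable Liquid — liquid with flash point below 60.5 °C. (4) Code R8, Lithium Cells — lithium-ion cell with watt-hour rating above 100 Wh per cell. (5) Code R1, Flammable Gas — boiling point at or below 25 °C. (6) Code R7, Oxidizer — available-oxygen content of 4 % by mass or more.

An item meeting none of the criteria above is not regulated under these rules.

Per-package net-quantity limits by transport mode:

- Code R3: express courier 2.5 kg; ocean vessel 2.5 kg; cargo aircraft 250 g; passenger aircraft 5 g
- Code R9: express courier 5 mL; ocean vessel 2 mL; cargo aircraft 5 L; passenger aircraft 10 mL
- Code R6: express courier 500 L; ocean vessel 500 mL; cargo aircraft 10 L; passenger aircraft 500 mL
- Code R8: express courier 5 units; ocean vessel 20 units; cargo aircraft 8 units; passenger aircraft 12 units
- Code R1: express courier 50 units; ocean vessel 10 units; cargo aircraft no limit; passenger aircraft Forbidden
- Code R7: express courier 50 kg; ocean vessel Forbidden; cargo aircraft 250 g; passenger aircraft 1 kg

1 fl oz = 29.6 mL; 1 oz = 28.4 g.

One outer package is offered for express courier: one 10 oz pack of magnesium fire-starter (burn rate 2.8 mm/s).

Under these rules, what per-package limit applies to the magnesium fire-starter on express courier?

2.5 kg

Burn rate 2.8 mm/s meets the Code R3 criterion (Flammable Solid), so the magnesium fire-starter is Code R3.
The express courier limit for Code R3 is 2.5 kg.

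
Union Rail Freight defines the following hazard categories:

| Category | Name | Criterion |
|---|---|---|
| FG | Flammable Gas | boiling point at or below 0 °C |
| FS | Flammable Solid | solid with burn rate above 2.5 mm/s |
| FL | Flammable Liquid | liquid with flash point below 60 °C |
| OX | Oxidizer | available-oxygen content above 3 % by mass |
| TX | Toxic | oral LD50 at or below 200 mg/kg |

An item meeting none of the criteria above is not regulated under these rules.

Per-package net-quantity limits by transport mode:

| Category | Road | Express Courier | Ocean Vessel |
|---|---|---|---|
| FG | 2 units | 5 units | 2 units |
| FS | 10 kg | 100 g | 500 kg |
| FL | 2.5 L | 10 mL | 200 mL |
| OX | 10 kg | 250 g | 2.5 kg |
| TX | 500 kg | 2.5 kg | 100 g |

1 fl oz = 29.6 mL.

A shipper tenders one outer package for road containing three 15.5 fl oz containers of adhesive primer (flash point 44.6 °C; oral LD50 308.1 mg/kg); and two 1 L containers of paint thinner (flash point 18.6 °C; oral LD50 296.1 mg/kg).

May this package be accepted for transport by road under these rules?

Adhesive primer: flash point 44.6 °C < 60 °C → Category FL (Flammable Liquid).
The paint thinner has flash point 18.6 °C, which is < 60 °C, so it is Category FL (Flammable Liquid).
Total Category FL: (three 15.5 fl oz containers = 1376.4 mL) + (two 1 L containers = 2 L) = 3376.4 mL.
3376.4 mL > 2.5 L (road limit, Category FL) — over the limit.

No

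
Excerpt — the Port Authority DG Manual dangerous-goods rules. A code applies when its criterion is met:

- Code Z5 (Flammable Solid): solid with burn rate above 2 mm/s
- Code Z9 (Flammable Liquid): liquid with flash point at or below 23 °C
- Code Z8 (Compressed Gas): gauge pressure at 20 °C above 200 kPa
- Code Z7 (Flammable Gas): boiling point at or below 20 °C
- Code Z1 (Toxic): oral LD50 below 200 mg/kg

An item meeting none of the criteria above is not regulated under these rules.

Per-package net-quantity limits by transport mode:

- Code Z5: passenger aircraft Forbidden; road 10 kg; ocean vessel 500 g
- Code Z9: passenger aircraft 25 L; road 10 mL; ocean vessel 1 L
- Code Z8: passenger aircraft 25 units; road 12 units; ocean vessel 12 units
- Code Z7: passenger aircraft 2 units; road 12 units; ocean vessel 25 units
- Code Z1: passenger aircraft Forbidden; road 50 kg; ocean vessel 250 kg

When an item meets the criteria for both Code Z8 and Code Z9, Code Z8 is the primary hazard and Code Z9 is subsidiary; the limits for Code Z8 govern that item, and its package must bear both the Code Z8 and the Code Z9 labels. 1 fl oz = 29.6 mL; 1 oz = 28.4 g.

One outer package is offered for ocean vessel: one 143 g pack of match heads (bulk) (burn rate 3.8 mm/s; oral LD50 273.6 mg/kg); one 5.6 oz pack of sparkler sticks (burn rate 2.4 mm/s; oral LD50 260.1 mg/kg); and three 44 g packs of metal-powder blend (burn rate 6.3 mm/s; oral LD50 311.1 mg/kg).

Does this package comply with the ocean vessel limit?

Yes

Burn rate 3.8 mm/s meets the Code Z5 criterion (Flammable Solid), so the match heads (bulk) are Code Z5.
Burn rate 2.4 mm/s meets the Code Z5 criterion (Flammable Solid), so the sparkler sticks are Code Z5.
With burn rate 6.3 mm/s (> 2 mm/s), the metal-powder blend falls in Code Z5.
Code Z5 net quantity: 143 g + (one 5.6 oz pack = 159.04 g) + (three 44 g packs = 132 g) = 434.04 g.
That is within the Code Z5 ocean vessel limit of 500 g.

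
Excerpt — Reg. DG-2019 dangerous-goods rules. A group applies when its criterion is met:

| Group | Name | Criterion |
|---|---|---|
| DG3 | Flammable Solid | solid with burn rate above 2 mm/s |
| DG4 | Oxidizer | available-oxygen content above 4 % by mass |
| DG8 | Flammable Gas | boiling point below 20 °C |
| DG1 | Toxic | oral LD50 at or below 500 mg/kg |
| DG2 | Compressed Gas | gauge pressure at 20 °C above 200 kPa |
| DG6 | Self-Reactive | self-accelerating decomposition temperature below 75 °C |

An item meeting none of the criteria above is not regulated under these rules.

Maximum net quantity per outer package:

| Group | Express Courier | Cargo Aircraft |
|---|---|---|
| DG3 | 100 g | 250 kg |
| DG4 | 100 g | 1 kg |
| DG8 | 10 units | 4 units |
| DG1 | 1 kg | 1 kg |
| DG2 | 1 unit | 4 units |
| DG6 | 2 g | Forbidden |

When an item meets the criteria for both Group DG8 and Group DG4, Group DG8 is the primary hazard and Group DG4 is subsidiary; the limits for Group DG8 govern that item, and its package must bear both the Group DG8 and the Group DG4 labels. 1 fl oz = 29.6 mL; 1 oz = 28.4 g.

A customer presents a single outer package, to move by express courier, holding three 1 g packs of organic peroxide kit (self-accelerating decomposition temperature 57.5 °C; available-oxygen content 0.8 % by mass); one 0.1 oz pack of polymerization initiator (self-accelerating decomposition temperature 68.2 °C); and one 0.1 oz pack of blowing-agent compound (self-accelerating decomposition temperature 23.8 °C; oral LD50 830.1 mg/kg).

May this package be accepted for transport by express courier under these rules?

No

With self-accelerating decomposition temperature 57.5 °C (< 75 °C), the organic peroxide kit falls in Group DG6.
With self-accelerating decomposition temperature 68.2 °C (< 75 °C), the polymerization initiator falls in Group DG6.
Blowing-agent compound: self-accelerating decomposition temperature 23.8 °C < 75 °C → Group DG6 (Self-Reactive).
Total Group DG6: (three 1 g packs = 3 g) + (one 0.1 oz pack = 2.84 g) + (one 0.1 oz pack = 2.84 g) = 8.68 g.
8.68 g exceeds the express courier limit of 2 g for Group DG6.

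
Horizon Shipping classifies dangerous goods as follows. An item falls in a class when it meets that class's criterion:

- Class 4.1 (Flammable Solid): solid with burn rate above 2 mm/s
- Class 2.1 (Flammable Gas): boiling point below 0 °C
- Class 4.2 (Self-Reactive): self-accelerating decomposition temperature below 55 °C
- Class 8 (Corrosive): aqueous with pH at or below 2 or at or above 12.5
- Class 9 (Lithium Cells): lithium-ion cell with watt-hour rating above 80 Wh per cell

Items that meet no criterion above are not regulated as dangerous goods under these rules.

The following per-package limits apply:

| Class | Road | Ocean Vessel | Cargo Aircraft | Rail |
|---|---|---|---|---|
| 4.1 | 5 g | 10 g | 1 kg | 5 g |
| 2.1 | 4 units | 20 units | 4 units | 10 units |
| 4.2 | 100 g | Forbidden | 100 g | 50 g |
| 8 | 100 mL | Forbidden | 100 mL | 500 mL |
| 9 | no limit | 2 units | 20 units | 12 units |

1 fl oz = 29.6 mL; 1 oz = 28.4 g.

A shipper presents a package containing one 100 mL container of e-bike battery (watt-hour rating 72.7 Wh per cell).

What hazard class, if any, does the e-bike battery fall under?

watt-hour rating 72.7 Wh per cell is not above 80 Wh per cell, so Class 9 does not apply.
No criterion is met, so the item is not regulated.

Not regulated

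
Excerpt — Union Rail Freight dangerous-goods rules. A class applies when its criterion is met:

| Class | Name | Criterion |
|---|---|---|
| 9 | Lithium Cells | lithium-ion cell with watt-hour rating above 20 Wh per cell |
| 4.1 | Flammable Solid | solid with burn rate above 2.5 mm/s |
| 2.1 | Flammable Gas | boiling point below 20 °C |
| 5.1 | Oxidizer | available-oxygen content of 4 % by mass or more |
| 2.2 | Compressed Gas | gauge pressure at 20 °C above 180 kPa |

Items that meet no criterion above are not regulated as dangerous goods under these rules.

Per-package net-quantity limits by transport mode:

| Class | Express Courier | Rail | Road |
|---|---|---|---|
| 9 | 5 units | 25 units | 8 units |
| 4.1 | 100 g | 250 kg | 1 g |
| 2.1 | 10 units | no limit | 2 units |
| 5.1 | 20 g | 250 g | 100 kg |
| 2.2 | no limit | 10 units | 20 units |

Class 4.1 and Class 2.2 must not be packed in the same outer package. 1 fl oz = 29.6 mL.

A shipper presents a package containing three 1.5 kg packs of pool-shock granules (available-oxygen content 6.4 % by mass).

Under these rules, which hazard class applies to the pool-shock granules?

Available-oxygen content 6.4 % by mass meets the Class 5.1 criterion (Oxidizer), so the pool-shock granules are Class 5.1.

Class 5.1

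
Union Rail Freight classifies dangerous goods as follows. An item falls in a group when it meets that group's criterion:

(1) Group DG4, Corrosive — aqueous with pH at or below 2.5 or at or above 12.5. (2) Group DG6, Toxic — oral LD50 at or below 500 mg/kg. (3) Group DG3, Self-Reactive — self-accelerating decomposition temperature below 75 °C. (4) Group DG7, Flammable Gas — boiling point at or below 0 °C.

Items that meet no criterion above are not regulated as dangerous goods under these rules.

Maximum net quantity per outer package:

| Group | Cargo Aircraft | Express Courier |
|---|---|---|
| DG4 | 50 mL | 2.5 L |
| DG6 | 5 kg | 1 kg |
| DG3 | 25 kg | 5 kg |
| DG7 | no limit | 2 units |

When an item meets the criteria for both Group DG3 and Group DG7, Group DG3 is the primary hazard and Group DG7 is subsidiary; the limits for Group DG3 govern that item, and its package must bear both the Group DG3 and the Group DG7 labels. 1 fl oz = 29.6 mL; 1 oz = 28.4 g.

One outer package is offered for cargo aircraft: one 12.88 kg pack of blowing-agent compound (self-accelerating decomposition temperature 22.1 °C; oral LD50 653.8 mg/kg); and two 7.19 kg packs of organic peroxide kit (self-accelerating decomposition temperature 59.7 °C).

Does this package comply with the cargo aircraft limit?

No

The blowing-agent compound has self-accelerating decomposition temperature 22.1 °C, which is < 75 °C, so it is Group DG3 (Self-Reactive).
Self-accelerating decomposition temperature 59.7 °C meets the Group DG3 criterion (Self-Reactive), so the organic peroxide kit is Group DG3.
Group DG3 net quantity: 12.88 kg + (two 7.19 kg packs = 14.38 kg) = 27.26 kg.
27.26 kg exceeds the cargo aircraft limit of 25 kg for Group DG3.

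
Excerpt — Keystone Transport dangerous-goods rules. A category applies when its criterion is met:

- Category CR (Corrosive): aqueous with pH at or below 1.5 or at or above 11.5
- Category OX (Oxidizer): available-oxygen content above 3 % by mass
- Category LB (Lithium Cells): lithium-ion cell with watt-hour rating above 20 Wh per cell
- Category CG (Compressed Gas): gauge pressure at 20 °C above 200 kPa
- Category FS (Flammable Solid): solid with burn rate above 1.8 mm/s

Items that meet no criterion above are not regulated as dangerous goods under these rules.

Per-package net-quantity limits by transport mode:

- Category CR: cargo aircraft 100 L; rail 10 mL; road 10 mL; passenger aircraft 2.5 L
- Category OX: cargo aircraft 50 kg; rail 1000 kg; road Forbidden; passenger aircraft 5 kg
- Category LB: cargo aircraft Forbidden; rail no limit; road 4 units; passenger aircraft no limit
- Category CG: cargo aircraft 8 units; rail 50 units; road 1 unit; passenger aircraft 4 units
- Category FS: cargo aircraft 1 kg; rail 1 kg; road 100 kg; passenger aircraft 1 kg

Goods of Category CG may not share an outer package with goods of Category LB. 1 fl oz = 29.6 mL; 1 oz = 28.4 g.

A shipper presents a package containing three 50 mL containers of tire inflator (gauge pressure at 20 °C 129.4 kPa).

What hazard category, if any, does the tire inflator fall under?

gauge pressure at 20 °C 129.4 kPa is not above 200 kPa, so Category CG does not apply.
No criterion is met, so the item is not regulated.

Not regulated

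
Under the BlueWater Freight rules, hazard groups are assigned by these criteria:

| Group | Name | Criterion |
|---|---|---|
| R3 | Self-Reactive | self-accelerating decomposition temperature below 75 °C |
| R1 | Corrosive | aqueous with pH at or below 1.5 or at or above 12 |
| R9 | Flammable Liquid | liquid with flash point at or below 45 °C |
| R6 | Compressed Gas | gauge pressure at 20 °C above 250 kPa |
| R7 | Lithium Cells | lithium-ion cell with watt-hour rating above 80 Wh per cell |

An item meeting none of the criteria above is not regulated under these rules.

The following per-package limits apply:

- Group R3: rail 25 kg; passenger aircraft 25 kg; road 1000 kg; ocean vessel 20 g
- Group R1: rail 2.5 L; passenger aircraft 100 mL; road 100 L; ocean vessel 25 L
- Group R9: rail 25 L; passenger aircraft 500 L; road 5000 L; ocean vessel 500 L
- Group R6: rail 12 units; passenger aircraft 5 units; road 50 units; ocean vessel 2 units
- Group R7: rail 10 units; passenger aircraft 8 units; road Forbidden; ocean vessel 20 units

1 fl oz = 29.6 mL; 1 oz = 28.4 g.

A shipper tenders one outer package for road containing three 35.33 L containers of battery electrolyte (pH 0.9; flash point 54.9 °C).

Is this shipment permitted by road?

The battery electrolyte has pH 0.9, which is ≤ 1.5, so it is Group R1 (Corrosive).
Group R1 quantity: three 35.33 L containers = 105.99 L.
That exceeds the Group R1 road limit of 100 L.

No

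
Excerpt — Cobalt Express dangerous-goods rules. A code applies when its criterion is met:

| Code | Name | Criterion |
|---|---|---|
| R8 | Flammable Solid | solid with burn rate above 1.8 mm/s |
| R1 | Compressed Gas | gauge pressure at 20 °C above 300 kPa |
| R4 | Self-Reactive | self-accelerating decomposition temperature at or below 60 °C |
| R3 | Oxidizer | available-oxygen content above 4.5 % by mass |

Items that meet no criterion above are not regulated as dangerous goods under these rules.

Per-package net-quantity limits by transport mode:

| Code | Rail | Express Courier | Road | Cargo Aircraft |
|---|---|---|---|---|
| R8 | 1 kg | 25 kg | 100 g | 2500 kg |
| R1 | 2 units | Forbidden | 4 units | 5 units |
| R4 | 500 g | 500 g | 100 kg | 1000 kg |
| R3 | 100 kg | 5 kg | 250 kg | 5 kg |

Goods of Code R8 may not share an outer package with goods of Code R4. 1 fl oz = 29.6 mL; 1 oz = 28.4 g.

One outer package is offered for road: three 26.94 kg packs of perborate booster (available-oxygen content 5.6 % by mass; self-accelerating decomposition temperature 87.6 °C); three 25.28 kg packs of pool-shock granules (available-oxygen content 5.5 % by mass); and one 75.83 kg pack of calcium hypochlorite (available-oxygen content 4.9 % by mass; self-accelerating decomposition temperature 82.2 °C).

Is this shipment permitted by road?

Available-oxygen content 5.6 % by mass meets the Code R3 criterion (Oxidizer), so the perborate booster is Code R3.
Pool-shock granules: available-oxygen content 5.5 % by mass > 4.5 % by mass → Code R3 (Oxidizer).
The calcium hypochlorite has available-oxygen content 4.9 % by mass, which is > 4.5 % by mass, so it is Code R3 (Oxidizer).
Total Code R3: (three 26.94 kg packs = 80.82 kg) + (three 25.28 kg packs = 75.84 kg) + 75.83 kg = 232.49 kg.
That is within the Code R3 road limit of 250 kg.

Yes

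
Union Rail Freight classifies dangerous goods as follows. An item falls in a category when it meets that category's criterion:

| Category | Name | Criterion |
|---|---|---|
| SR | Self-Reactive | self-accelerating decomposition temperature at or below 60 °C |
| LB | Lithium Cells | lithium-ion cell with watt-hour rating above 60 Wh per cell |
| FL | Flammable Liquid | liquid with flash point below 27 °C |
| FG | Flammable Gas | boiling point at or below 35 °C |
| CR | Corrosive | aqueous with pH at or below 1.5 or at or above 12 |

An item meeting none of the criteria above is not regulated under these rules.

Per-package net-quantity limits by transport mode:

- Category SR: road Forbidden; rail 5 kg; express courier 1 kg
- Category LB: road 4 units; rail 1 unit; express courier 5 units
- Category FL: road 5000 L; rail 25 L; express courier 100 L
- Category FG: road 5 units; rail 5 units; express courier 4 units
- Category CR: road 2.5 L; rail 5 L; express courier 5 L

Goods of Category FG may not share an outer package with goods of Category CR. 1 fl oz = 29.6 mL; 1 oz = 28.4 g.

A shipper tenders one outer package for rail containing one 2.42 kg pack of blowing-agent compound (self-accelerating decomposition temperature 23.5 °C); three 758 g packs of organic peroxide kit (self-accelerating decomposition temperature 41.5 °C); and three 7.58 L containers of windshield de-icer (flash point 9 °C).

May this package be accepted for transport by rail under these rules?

With self-accelerating decomposition temperature 23.5 °C (≤ 60 °C), the blowing-agent compound falls in Category SR.
Self-accelerating decomposition temperature 41.5 °C meets the Category SR criterion (Self-Reactive), so the organic peroxide kit is Category SR.
Flash point 9 °C meets the Category FL criterion (Flammable Liquid), so the windshield de-icer is Category FL.
Category SR net quantity: 2.42 kg + (three 758 g packs = 2.274 kg) = 4.694 kg.
4.694 kg ≤ 5 kg (rail limit, Category SR) — within limit.
Category FL quantity: three 7.58 L containers = 22.74 L.
22.74 L is within the rail limit of 25 L for Category FL.
The segregation rule (Category FG with Category CR) does not apply to Category SR with Category FL.
Every hazard category is within its rail limit and no segregation rule is violated.

Yes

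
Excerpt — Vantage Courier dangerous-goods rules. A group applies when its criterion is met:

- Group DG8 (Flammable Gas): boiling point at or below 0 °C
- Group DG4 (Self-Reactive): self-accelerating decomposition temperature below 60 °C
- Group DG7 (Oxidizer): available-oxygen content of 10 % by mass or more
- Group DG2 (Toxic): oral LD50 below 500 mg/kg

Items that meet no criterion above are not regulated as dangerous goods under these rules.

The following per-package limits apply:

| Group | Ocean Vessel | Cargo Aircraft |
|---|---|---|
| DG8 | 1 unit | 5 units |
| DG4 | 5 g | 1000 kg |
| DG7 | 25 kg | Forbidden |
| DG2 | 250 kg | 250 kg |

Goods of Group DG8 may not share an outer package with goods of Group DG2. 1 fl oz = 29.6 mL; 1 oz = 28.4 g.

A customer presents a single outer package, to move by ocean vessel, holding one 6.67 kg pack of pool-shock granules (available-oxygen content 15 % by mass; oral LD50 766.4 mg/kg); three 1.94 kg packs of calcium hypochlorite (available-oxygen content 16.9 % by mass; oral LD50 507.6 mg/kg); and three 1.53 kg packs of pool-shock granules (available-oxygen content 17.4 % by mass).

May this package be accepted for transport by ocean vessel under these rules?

Yes

The pool-shock granules have available-oxygen content 15 % by mass, which is ≥ 10 % by mass, so they are Group DG7 (Oxidizer).
Calcium hypochlorite: available-oxygen content 16.9 % by mass ≥ 10 % by mass → Group DG7 (Oxidizer).
The pool-shock granules have available-oxygen content 17.4 % by mass, which is ≥ 10 % by mass, so they are Group DG7 (Oxidizer).
Group DG7 net quantity: 6.67 kg + (three 1.94 kg packs = 5.82 kg) + (three 1.53 kg packs = 4.59 kg) = 17.08 kg.
17.08 kg is within the ocean vessel limit of 25 kg for Group DG7.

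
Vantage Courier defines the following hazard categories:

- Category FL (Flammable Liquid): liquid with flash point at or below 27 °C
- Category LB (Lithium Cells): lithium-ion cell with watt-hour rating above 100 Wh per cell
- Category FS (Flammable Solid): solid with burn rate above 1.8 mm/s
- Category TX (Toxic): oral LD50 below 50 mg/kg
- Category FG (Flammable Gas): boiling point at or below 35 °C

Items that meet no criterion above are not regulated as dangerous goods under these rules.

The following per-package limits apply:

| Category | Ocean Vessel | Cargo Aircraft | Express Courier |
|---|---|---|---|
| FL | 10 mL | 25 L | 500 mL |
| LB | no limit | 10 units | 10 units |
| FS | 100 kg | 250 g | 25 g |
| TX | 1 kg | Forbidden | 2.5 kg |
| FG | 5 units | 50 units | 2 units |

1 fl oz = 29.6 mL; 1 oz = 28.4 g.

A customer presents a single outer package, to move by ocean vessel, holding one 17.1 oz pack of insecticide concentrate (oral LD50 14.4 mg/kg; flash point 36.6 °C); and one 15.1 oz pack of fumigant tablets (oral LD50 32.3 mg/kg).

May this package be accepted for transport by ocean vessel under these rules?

The insecticide concentrate has oral LD50 14.4 mg/kg, which is < 50 mg/kg, so it is Category TX (Toxic).
Oral LD50 32.3 mg/kg meets the Category TX criterion (Toxic), so the fumigant tablets are Category TX.
Category TX net quantity: (one 17.1 oz pack = 485.64 g) + (one 15.1 oz pack = 428.84 g) = 914.48 g.
914.48 g is within the ocean vessel limit of 1 kg for Category TX.

Yes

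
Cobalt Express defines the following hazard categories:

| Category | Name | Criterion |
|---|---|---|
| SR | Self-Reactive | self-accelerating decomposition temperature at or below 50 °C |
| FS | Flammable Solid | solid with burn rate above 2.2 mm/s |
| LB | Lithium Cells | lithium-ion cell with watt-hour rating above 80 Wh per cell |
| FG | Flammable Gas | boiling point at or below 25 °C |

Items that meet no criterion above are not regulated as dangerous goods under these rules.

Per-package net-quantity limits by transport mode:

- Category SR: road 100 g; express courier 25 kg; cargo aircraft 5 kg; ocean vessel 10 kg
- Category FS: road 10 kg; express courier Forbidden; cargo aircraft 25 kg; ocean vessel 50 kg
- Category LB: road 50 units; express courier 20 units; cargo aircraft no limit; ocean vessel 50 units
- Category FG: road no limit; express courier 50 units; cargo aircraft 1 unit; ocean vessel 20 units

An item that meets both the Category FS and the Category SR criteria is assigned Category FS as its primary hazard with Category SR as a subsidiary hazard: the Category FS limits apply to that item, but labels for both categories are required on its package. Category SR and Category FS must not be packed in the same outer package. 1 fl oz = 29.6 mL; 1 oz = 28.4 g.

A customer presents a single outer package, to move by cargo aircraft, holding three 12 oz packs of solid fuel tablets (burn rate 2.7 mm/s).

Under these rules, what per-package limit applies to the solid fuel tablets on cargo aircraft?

With burn rate 2.7 mm/s (> 2.2 mm/s), the solid fuel tablets fall in Category FS.
The cargo aircraft limit for Category FS is 25 kg.

25 kg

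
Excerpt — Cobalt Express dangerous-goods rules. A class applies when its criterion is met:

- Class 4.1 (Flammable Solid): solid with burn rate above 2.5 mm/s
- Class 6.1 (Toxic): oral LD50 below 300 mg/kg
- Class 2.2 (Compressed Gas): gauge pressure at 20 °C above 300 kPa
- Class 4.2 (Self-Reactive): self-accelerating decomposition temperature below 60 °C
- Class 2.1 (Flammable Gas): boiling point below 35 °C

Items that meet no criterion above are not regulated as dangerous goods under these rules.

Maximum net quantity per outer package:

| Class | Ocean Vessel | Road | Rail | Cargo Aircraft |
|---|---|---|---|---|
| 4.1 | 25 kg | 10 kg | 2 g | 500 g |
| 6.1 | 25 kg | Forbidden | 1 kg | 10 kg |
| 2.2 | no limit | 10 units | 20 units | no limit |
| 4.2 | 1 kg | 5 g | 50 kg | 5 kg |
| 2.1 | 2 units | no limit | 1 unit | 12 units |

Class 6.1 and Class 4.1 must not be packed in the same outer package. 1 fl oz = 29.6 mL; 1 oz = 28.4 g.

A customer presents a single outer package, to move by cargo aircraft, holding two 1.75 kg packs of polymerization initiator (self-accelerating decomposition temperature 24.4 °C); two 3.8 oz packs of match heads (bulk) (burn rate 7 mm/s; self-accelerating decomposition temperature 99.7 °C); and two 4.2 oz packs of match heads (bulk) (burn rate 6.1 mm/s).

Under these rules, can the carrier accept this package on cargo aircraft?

Yes

With self-accelerating decomposition temperature 24.4 °C (< 60 °C), the polymerization initiator falls in Class 4.2.
With burn rate 7 mm/s (> 2.5 mm/s), the match heads (bulk) fall in Class 4.1.
With burn rate 6.1 mm/s (> 2.5 mm/s), the match heads (bulk) fall in Class 4.1.
Total Class 4.1: (two 3.8 oz packs = 215.84 g) + (two 4.2 oz packs = 238.56 g) = 454.4 g.
454.4 g is within the cargo aircraft limit of 500 g for Class 4.1.
Class 4.2 quantity: two 1.75 kg packs = 3.5 kg.
3.5 kg is within the cargo aircraft limit of 5 kg for Class 4.2.
The segregation rule (Class 6.1 with Class 4.1) does not apply to Class 4.1 with Class 4.2.
Every hazard class is within its cargo aircraft limit and no segregation rule is violated.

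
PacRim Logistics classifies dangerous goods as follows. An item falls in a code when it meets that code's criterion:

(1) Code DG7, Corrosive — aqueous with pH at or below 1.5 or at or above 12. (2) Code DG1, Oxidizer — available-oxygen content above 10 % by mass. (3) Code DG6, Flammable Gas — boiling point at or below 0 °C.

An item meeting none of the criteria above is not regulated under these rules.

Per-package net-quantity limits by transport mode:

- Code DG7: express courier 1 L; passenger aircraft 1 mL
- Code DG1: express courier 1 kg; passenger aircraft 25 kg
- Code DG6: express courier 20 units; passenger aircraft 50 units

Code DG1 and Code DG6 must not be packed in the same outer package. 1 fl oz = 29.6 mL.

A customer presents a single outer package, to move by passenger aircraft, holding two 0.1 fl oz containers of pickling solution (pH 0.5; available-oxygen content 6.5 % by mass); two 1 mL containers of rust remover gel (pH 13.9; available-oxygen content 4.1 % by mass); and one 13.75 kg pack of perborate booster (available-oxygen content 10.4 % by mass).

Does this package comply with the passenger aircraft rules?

No

Pickling solution: pH 0.5 ≤ 1.5 → Code DG7 (Corrosive).
Rust remover gel: pH 13.9 ≥ 12 → Code DG7 (Corrosive).
Available-oxygen content 10.4 % by mass meets the Code DG1 criterion (Oxidizer), so the perborate booster is Code DG1.
Total Code DG7: (two 0.1 fl oz containers = 5.92 mL) + (two 1 mL containers = 2 mL) = 7.92 mL.
That exceeds the Code DG7 passenger aircraft limit of 1 mL.
Code DG1 quantity: 13.75 kg.
13.75 kg is within the passenger aircraft limit of 25 kg for Code DG1.
The segregation rule (Code DG1 with Code DG6) does not apply to Code DG7 with Code DG1.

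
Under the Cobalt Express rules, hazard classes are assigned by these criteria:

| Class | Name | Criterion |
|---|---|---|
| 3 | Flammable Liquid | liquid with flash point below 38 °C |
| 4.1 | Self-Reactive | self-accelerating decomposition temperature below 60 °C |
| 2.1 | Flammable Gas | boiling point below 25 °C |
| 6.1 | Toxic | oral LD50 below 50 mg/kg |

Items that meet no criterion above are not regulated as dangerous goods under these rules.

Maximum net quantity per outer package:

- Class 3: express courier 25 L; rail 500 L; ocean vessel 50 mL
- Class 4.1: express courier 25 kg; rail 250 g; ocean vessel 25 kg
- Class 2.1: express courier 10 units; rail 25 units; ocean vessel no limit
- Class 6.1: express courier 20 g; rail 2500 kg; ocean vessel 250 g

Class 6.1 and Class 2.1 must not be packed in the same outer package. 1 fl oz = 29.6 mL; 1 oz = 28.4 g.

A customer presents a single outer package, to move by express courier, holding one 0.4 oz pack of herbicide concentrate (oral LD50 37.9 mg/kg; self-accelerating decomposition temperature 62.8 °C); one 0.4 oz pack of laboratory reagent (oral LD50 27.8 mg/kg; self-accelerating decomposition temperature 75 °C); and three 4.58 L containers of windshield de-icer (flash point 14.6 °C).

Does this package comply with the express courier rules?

No

The herbicide concentrate has oral LD50 37.9 mg/kg, which is < 50 mg/kg, so it is Class 6.1 (Toxic).
Oral LD50 27.8 mg/kg meets the Class 6.1 criterion (Toxic), so the laboratory reagent is Class 6.1.
Flash point 14.6 °C meets the Class 3 criterion (Flammable Liquid), so the windshield de-icer is Class 3.
Total Class 6.1: (one 0.4 oz pack = 11.36 g) + (one 0.4 oz pack = 11.36 g) = 22.72 g.
22.72 g exceeds the express courier limit of 20 g for Class 6.1.
Class 3 quantity: three 4.58 L containers = 13.74 L.
13.74 L is within the express courier limit of 25 L for Class 3.
The segregation rule (Class 6.1 with Class 2.1) does not apply to Class 6.1 with Class 3.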